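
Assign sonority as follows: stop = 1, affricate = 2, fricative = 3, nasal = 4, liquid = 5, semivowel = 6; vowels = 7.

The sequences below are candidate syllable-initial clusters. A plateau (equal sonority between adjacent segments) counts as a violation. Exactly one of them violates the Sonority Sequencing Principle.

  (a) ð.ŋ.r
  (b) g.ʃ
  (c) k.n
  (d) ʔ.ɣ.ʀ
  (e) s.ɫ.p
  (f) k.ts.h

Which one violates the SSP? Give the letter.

e

(a) sonority 3-4-5: well-formed.
(b) sonority 1-3: well-formed.
(c) sonority 1-4: well-formed.
(d) sonority 1-3-5: well-formed.
(e) sonority 3-5-1: ill-formed.
(f) sonority 1-2-3: well-formed.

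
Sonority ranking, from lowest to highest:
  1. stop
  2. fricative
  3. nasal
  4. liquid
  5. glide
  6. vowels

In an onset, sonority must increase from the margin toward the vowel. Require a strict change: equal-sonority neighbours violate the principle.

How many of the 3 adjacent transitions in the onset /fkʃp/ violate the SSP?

/f/: fricative = 2.
/k/: stop = 1.
/ʃ/: fricative = 2.
/p/: stop = 1.
/f/→/k/: 2→1 (does not rise) — violation.
/k/→/ʃ/: 1→2 (rises) — ok.
/ʃ/→/p/: 2→1 (does not rise) — violation.

2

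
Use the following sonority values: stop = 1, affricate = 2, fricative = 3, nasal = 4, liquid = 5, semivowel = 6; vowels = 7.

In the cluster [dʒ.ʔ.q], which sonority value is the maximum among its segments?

/dʒ/: affricate = 2.
/ʔ/: stop = 1.
/q/: stop = 1.
The maximum is 2.

2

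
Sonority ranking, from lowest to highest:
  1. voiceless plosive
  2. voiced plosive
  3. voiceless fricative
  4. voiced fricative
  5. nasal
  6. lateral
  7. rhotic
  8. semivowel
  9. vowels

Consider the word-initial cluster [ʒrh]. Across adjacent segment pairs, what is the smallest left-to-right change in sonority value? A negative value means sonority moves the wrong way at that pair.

/ʒ/: voiced fricative = 4.
/r/: rhotic = 7.
/h/: voiceless fricative = 3.
/ʒ/→/r/: change +3.
/r/→/h/: change -4.
Minimum = -4.

-4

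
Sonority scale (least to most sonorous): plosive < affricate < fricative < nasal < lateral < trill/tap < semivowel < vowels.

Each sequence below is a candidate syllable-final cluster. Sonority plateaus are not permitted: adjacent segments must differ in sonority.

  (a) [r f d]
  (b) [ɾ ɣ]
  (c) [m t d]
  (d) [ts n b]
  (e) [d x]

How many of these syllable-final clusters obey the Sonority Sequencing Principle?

2

(a) 6-3-1 → obeys
(b) 6-3 → obeys
(c) 4-1-1 → violates
(d) 2-4-1 → violates
(e) 1-3 → violates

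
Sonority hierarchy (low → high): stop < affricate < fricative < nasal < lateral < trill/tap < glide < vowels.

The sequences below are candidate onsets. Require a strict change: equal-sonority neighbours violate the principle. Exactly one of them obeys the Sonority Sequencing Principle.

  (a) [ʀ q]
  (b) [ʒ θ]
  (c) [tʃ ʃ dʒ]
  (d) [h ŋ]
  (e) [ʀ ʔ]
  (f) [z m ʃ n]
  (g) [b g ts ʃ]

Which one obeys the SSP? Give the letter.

d

(a) sonority 6-1: ill-formed.
(b) sonority 3-3: ill-formed.
(c) sonority 2-3-2: ill-formed.
(d) sonority 3-4: well-formed.
(e) sonority 6-1: ill-formed.
(f) sonority 3-4-3-4: ill-formed.
(g) sonority 1-1-2-3: ill-formed.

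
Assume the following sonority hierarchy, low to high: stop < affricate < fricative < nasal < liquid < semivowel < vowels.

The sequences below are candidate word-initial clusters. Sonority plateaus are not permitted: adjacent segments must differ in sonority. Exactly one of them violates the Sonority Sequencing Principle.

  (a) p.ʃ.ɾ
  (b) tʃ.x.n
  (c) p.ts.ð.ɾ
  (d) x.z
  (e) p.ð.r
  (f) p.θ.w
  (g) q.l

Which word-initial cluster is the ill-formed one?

d

(a) 1-3-5 → obeys
(b) 2-3-4 → obeys
(c) 1-2-3-5 → obeys
(d) 3-3 → violates
(e) 1-3-5 → obeys
(f) 1-3-6 → obeys
(g) 1-5 → obeys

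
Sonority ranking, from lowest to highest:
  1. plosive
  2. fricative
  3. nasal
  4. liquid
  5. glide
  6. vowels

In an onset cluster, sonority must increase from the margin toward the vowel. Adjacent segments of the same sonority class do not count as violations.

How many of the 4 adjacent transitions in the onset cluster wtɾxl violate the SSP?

2

/w/ is a glide (sonority 5).
/t/ is a plosive (sonority 1).
/ɾ/ is a liquid (sonority 4).
/x/ is a fricative (sonority 2).
/l/ is a liquid (sonority 4).
/w/→/t/: 5→1 (does not rise) — violation.
/t/→/ɾ/: 1→4 (rises) — ok.
/ɾ/→/x/: 4→2 (does not rise) — violation.
/x/→/l/: 2→4 (rises) — ok.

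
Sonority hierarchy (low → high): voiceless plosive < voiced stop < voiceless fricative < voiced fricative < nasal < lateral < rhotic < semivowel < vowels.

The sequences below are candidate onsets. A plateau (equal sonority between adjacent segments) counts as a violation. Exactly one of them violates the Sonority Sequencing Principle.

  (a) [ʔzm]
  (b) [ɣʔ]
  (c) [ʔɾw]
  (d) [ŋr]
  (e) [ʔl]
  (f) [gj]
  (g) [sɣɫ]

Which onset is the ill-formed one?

b

(a) 1-4-5 → obeys
(b) 4-1 → violates
(c) 1-7-8 → obeys
(d) 5-7 → obeys
(e) 1-6 → obeys
(f) 2-8 → obeys
(g) 3-4-6 → obeys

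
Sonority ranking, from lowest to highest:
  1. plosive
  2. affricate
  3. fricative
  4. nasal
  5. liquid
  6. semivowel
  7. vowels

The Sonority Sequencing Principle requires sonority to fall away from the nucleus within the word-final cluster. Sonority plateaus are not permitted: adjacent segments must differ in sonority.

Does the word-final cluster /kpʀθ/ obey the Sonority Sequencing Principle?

/k/ is a plosive (sonority 1).
/p/ is a plosive (sonority 1).
/ʀ/ is a liquid (sonority 5).
/θ/ is a fricative (sonority 3).
The profile is 1-1-5-3. Between /k/ (1) and /p/ (1) sonority does not fall, so the cluster violates the SSP.

no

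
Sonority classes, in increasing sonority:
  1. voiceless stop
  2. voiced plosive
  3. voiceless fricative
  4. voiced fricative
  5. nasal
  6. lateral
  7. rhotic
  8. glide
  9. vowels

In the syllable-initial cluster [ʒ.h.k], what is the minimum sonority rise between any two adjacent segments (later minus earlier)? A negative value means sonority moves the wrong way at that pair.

/ʒ/ is a voiced fricative (sonority 4).
/h/ is a voiceless fricative (sonority 3).
/k/ is a voiceless stop (sonority 1).
/ʒ/→/h/: change -1.
/h/→/k/: change -2.
Minimum = -2.

-2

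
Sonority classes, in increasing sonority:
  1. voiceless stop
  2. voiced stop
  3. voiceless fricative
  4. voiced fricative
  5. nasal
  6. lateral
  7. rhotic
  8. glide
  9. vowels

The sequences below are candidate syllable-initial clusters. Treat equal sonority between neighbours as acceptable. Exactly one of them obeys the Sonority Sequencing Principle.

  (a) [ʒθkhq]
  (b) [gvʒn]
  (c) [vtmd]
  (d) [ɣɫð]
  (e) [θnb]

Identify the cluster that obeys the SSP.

b

(a) 4-3-1-3-1 → violates
(b) 2-4-4-5 → obeys
(c) 4-1-5-2 → violates
(d) 4-6-4 → violates
(e) 3-5-2 → violates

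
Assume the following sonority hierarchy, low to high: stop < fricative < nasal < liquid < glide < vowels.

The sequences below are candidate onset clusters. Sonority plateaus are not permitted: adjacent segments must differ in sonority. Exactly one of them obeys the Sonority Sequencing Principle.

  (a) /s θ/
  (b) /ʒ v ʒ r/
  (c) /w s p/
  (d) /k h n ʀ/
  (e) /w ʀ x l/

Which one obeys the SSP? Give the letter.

d

(a) 2-2 → violates
(b) 2-2-2-4 → violates
(c) 5-2-1 → violates
(d) 1-2-3-4 → obeys
(e) 5-4-2-4 → violates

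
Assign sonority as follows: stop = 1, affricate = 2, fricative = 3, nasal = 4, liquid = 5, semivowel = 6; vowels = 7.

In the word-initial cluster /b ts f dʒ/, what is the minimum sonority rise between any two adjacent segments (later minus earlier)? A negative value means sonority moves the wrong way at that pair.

-1

/b/: stop = 1.
/ts/: affricate = 2.
/f/: fricative = 3.
/dʒ/: affricate = 2.
/b/→/ts/: change +1.
/ts/→/f/: change +1.
/f/→/dʒ/: change -1.
Minimum = -1.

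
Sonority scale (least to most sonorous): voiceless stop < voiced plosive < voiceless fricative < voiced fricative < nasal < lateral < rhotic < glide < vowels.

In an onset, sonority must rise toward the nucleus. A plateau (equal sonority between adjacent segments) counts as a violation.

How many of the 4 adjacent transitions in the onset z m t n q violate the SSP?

2

/z/ — voiced fricative, sonority 4.
/m/ — nasal, sonority 5.
/t/ — voiceless stop, sonority 1.
/n/ — nasal, sonority 5.
/q/ — voiceless stop, sonority 1.
/z/→/m/: 4→5 (rises) — ok.
/m/→/t/: 5→1 (does not rise) — violation.
/t/→/n/: 1→5 (rises) — ok.
/n/→/q/: 5→1 (does not rise) — violation.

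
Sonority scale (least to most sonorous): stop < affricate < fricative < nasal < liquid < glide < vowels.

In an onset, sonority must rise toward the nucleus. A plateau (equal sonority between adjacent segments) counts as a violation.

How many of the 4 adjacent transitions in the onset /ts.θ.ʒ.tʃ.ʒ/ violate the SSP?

2

/ts/ is an affricate (sonority 2).
/θ/ is a fricative (sonority 3).
/ʒ/ is a fricative (sonority 3).
/tʃ/ is an affricate (sonority 2).
/ʒ/ is a fricative (sonority 3).
/ts/→/θ/: 2→3 (rises) — ok.
/θ/→/ʒ/: 3→3 (plateau) — violation.
/ʒ/→/tʃ/: 3→2 (does not rise) — violation.
/tʃ/→/ʒ/: 2→3 (rises) — ok.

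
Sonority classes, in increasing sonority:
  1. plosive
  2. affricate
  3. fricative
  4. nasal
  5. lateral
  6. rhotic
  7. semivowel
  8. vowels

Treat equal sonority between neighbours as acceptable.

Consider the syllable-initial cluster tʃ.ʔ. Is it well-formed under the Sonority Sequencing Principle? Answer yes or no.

/tʃ/: affricate = 2.
/ʔ/: plosive = 1.
The profile is 2-1. Between /tʃ/ (2) and /ʔ/ (1) sonority does not rise, so the cluster violates the SSP.

no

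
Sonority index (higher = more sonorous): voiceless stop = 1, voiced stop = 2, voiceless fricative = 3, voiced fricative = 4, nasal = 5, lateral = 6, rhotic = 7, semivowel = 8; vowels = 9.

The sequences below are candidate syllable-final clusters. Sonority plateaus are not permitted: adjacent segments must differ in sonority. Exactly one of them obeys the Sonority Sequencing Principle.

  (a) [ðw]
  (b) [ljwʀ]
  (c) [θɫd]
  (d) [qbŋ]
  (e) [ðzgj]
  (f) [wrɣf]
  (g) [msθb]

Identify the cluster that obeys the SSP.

f

(a) [ðw]: profile 4-8 — violates.
(b) [ljwʀ]: profile 6-8-8-7 — violates.
(c) [θɫd]: profile 3-6-2 — violates.
(d) [qbŋ]: profile 1-2-5 — violates.
(e) [ðzgj]: profile 4-4-2-8 — violates.
(f) [wrɣf]: profile 8-7-4-3 — obeys.
(g) [msθb]: profile 5-3-3-2 — violates.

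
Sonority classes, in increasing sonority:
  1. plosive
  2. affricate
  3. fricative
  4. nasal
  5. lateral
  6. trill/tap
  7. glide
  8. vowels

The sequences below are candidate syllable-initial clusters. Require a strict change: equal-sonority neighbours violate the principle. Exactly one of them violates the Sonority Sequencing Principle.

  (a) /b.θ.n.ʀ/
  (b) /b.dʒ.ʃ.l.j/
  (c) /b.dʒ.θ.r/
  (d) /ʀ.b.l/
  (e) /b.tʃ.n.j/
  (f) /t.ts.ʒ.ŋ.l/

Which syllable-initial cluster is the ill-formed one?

(a) /b.θ.n.ʀ/: profile 1-3-4-6 — obeys.
(b) /b.dʒ.ʃ.l.j/: profile 1-2-3-5-7 — obeys.
(c) /b.dʒ.θ.r/: profile 1-2-3-6 — obeys.
(d) /ʀ.b.l/: profile 6-1-5 — violates.
(e) /b.tʃ.n.j/: profile 1-2-4-7 — obeys.
(f) /t.ts.ʒ.ŋ.l/: profile 1-2-3-4-5 — obeys.

d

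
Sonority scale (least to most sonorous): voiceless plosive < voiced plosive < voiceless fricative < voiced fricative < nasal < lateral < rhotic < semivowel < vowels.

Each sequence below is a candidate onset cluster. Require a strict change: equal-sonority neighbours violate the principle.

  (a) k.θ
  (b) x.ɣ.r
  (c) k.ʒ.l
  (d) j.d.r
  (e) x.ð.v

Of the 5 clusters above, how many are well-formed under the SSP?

3

(a) 1-3 → obeys
(b) 3-4-7 → obeys
(c) 1-4-6 → obeys
(d) 8-2-7 → violates
(e) 3-4-4 → violates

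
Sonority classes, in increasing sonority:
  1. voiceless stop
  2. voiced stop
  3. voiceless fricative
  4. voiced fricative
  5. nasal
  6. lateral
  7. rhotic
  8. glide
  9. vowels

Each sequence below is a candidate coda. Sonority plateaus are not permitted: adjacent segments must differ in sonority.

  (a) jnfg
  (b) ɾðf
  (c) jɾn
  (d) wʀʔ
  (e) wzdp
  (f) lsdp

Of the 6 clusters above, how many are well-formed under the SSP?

(a) jnfg: profile 8-5-3-2 — obeys.
(b) ɾðf: profile 7-4-3 — obeys.
(c) jɾn: profile 8-7-5 — obeys.
(d) wʀʔ: profile 8-7-1 — obeys.
(e) wzdp: profile 8-4-2-1 — obeys.
(f) lsdp: profile 6-3-2-1 — obeys.

6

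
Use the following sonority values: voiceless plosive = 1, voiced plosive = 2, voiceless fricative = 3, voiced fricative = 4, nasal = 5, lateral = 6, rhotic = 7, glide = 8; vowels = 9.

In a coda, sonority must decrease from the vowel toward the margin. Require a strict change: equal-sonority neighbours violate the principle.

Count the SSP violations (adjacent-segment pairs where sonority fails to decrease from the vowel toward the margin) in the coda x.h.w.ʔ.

/x/: voiceless fricative = 3.
/h/: voiceless fricative = 3.
/w/: glide = 8.
/ʔ/: voiceless plosive = 1.
/x/→/h/: 3→3 (plateau) — violation.
/h/→/w/: 3→8 (does not fall) — violation.
/w/→/ʔ/: 8→1 (falls) — ok.

2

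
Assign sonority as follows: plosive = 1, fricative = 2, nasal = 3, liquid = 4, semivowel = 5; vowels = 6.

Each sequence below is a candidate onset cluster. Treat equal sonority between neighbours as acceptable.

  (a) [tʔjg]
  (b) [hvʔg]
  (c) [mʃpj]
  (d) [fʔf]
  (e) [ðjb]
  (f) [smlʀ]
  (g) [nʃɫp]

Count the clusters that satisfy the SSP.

1

(a) [tʔjg]: profile 1-1-5-1 — violates.
(b) [hvʔg]: profile 2-2-1-1 — violates.
(c) [mʃpj]: profile 3-2-1-5 — violates.
(d) [fʔf]: profile 2-1-2 — violates.
(e) [ðjb]: profile 2-5-1 — violates.
(f) [smlʀ]: profile 2-3-4-4 — obeys.
(g) [nʃɫp]: profile 3-2-4-1 — violates.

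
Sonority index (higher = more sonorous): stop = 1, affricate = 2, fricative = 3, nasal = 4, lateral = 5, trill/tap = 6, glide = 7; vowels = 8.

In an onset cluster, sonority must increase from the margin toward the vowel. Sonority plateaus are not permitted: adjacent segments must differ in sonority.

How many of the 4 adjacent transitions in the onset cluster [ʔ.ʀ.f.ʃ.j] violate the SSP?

/ʔ/: stop = 1.
/ʀ/: trill/tap = 6.
/f/: fricative = 3.
/ʃ/: fricative = 3.
/j/: glide = 7.
/ʔ/→/ʀ/: 1→6 (rises) — ok.
/ʀ/→/f/: 6→3 (does not rise) — violation.
/f/→/ʃ/: 3→3 (plateau) — violation.
/ʃ/→/j/: 3→7 (rises) — ok.

2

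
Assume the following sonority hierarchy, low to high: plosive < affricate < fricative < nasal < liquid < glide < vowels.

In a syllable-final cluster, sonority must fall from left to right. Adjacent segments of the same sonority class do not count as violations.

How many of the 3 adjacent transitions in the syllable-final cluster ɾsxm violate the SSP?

/ɾ/ is a liquid (sonority 5).
/s/ is a fricative (sonority 3).
/x/ is a fricative (sonority 3).
/m/ is a nasal (sonority 4).
/ɾ/→/s/: 5→3 (falls) — ok.
/s/→/x/: 3→3 (plateau, allowed) — ok.
/x/→/m/: 3→4 (does not fall) — violation.

1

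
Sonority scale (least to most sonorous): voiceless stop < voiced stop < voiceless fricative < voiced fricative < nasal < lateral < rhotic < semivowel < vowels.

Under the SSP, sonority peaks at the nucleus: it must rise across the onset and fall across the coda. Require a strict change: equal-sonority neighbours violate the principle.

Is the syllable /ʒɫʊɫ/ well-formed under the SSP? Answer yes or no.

Onset: /ʒ/ is a voiced fricative (sonority 4), /ɫ/ is a lateral (sonority 6); then the nucleus /ʊ/ (sonority 9).
Onset profile 4-6-9 — rises to the nucleus.
Coda: /ɫ/ is a lateral (sonority 6).
Coda profile 9-6 — falls from the nucleus.

yes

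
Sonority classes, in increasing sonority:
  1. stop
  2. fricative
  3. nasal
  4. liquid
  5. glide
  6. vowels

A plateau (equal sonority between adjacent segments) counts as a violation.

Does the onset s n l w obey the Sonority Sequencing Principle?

yes

/s/ is a fricative (sonority 2).
/n/ is a nasal (sonority 3).
/l/ is a liquid (sonority 4).
/w/ is a glide (sonority 5).
The profile 2-3-4-5 strictly rises, so the onset satisfies the SSP.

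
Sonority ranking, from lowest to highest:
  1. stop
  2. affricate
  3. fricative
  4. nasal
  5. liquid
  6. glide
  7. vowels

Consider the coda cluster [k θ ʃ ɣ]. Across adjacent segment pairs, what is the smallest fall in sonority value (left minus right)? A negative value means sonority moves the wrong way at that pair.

-2

/k/: stop = 1.
/θ/: fricative = 3.
/ʃ/: fricative = 3.
/ɣ/: fricative = 3.
/k/→/θ/: change -2.
/θ/→/ʃ/: change +0.
/ʃ/→/ɣ/: change +0.
Minimum = -2.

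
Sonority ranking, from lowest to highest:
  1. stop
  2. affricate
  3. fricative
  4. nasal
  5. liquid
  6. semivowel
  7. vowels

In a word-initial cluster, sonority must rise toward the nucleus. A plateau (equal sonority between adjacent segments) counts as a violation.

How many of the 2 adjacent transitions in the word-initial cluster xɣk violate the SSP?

2

/x/ is a fricative (sonority 3).
/ɣ/ is a fricative (sonority 3).
/k/ is a stop (sonority 1).
/x/→/ɣ/: 3→3 (plateau) — violation.
/ɣ/→/k/: 3→1 (does not rise) — violation.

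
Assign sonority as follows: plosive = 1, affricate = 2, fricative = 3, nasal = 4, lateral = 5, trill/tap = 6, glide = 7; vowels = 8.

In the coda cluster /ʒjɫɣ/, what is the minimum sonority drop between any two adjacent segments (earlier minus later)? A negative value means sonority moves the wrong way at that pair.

-4

/ʒ/: fricative = 3.
/j/: glide = 7.
/ɫ/: lateral = 5.
/ɣ/: fricative = 3.
/ʒ/→/j/: change -4.
/j/→/ɫ/: change +2.
/ɫ/→/ɣ/: change +2.
Minimum = -4.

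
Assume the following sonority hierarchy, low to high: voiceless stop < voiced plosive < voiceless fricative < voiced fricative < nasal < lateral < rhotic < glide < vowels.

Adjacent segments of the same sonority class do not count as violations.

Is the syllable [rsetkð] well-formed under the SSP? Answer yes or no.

no

Onset: /r/ is a rhotic (sonority 7), /s/ is a voiceless fricative (sonority 3); then the nucleus /e/ (sonority 9).
Onset profile 7-3-9 — does not rise throughout.
Coda: /t/ is a voiceless stop (sonority 1), /k/ is a voiceless stop (sonority 1), /ð/ is a voiced fricative (sonority 4).
Coda profile 9-1-1-4 — does not fall throughout.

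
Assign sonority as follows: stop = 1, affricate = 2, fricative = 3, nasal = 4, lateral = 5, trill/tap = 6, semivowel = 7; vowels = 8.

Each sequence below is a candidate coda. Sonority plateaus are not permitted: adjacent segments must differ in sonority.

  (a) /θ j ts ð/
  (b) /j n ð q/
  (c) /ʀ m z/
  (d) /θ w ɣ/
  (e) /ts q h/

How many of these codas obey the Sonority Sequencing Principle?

2

(a) /θ j ts ð/: profile 3-7-2-3 — violates.
(b) /j n ð q/: profile 7-4-3-1 — obeys.
(c) /ʀ m z/: profile 6-4-3 — obeys.
(d) /θ w ɣ/: profile 3-7-3 — violates.
(e) /ts q h/: profile 2-1-3 — violates.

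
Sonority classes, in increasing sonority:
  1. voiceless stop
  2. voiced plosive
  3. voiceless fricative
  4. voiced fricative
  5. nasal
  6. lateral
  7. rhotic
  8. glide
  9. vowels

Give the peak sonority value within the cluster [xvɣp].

4

/x/ is a voiceless fricative (sonority 3).
/v/ is a voiced fricative (sonority 4).
/ɣ/ is a voiced fricative (sonority 4).
/p/ is a voiceless stop (sonority 1).
The maximum is 4.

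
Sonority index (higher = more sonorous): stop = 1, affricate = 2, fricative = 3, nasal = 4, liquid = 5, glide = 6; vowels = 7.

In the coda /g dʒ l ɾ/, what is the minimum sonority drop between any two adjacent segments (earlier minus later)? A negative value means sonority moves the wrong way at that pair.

/g/ — stop, sonority 1.
/dʒ/ — affricate, sonority 2.
/l/ — liquid, sonority 5.
/ɾ/ — liquid, sonority 5.
/g/→/dʒ/: change -1.
/dʒ/→/l/: change -3.
/l/→/ɾ/: change +0.
Minimum = -3.

-3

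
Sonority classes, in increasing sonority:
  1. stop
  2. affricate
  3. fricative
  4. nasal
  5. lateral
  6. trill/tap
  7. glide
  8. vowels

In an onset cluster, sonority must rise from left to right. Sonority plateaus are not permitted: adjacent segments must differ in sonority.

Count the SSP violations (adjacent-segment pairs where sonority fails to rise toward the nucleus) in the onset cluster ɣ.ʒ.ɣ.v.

/ɣ/: fricative = 3.
/ʒ/: fricative = 3.
/ɣ/: fricative = 3.
/v/: fricative = 3.
/ɣ/→/ʒ/: 3→3 (plateau) — violation.
/ʒ/→/ɣ/: 3→3 (plateau) — violation.
/ɣ/→/v/: 3→3 (plateau) — violation.

3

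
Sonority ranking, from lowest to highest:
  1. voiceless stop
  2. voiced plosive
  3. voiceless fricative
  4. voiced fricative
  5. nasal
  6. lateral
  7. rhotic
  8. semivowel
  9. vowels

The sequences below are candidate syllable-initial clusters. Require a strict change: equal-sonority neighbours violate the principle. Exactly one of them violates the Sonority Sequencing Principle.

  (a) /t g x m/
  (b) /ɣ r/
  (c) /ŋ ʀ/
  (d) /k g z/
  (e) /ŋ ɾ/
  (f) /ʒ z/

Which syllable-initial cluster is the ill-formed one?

(a) sonority 1-2-3-5: well-formed.
(b) sonority 4-7: well-formed.
(c) sonority 5-7: well-formed.
(d) sonority 1-2-4: well-formed.
(e) sonority 5-7: well-formed.
(f) sonority 4-4: ill-formed.

f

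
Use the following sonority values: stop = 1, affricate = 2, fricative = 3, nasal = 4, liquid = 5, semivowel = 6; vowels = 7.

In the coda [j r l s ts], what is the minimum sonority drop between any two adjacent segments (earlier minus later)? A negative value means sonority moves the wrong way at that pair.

/j/: semivowel = 6.
/r/: liquid = 5.
/l/: liquid = 5.
/s/: fricative = 3.
/ts/: affricate = 2.
/j/→/r/: change +1.
/r/→/l/: change +0.
/l/→/s/: change +2.
/s/→/ts/: change +1.
Minimum = 0.

0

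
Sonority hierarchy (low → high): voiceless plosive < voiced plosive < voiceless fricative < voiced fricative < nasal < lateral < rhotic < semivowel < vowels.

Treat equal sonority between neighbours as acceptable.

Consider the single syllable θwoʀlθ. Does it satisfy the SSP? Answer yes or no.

Onset: /θ/ is a voiceless fricative (sonority 3), /w/ is a semivowel (sonority 8); then the nucleus /o/ (sonority 9).
Onset profile 3-8-9 — rises to the nucleus.
Coda: /ʀ/ is a rhotic (sonority 7), /l/ is a lateral (sonority 6), /θ/ is a voiceless fricative (sonority 3).
Coda profile 9-7-6-3 — falls from the nucleus.

yes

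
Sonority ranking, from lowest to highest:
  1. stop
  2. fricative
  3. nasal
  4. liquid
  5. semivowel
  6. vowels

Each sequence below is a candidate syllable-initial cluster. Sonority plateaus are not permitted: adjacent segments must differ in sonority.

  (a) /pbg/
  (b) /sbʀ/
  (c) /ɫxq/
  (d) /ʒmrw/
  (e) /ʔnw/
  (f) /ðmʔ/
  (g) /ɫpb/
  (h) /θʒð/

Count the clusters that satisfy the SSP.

2

(a) /pbg/: profile 1-1-1 — violates.
(b) /sbʀ/: profile 2-1-4 — violates.
(c) /ɫxq/: profile 4-2-1 — violates.
(d) /ʒmrw/: profile 2-3-4-5 — obeys.
(e) /ʔnw/: profile 1-3-5 — obeys.
(f) /ðmʔ/: profile 2-3-1 — violates.
(g) /ɫpb/: profile 4-1-1 — violates.
(h) /θʒð/: profile 2-2-2 — violates.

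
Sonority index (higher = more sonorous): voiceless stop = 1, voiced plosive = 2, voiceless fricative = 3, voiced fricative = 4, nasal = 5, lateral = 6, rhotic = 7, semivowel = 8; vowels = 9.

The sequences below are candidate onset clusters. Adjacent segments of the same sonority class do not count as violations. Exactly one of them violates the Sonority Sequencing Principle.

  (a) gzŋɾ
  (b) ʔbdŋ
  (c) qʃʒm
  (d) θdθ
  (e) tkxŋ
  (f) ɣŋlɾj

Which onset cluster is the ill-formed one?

d

(a) sonority 2-4-5-7: well-formed.
(b) sonority 1-2-2-5: well-formed.
(c) sonority 1-3-4-5: well-formed.
(d) sonority 3-2-3: ill-formed.
(e) sonority 1-1-3-5: well-formed.
(f) sonority 4-5-6-7-8: well-formed.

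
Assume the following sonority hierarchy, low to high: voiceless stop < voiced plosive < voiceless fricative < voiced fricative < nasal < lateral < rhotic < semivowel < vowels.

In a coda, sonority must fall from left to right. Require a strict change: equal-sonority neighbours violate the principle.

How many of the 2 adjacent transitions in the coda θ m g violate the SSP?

/θ/ is a voiceless fricative (sonority 3).
/m/ is a nasal (sonority 5).
/g/ is a voiced plosive (sonority 2).
/θ/→/m/: 3→5 (does not fall) — violation.
/m/→/g/: 5→2 (falls) — ok.

1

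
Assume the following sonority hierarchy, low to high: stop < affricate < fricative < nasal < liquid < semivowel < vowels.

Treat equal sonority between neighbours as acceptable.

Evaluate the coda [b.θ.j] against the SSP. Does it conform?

no

/b/ — stop, sonority 1.
/θ/ — fricative, sonority 3.
/j/ — semivowel, sonority 6.
The profile is 1-3-6. Between /b/ (1) and /θ/ (3) sonority does not fall, so the cluster violates the SSP.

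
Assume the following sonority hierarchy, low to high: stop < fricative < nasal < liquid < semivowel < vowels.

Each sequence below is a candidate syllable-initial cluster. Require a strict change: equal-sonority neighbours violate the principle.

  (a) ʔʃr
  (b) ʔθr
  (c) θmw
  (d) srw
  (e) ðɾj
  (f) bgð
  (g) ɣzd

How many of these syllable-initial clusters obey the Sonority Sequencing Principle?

(a) sonority 1-2-4: well-formed.
(b) sonority 1-2-4: well-formed.
(c) sonority 2-3-5: well-formed.
(d) sonority 2-4-5: well-formed.
(e) sonority 2-4-5: well-formed.
(f) sonority 1-1-2: ill-formed.
(g) sonority 2-2-1: ill-formed.

5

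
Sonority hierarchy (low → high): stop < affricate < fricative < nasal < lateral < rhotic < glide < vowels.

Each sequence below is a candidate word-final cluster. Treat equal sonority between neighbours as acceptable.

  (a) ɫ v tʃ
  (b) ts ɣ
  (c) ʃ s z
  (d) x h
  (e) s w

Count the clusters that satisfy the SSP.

3

(a) 5-3-2 → obeys
(b) 2-3 → violates
(c) 3-3-3 → obeys
(d) 3-3 → obeys
(e) 3-7 → violates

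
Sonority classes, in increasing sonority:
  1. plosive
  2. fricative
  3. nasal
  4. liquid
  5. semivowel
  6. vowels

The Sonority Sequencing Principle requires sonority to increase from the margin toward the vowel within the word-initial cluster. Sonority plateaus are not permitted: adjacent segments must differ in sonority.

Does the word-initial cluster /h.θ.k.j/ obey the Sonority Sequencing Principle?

no

/h/ — fricative, sonority 2.
/θ/ — fricative, sonority 2.
/k/ — plosive, sonority 1.
/j/ — semivowel, sonority 5.
The profile is 2-2-1-5. Between /h/ (2) and /θ/ (2) sonority does not rise, so the cluster violates the SSP.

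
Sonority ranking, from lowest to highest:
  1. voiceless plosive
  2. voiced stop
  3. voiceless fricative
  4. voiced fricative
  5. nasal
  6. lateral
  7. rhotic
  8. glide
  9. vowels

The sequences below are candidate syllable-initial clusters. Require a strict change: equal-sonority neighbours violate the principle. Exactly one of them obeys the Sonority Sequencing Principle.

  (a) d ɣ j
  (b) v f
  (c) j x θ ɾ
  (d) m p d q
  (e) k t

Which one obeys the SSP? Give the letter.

a

(a) sonority 2-4-8: well-formed.
(b) sonority 4-3: ill-formed.
(c) sonority 8-3-3-7: ill-formed.
(d) sonority 5-1-2-1: ill-formed.
(e) sonority 1-1: ill-formed.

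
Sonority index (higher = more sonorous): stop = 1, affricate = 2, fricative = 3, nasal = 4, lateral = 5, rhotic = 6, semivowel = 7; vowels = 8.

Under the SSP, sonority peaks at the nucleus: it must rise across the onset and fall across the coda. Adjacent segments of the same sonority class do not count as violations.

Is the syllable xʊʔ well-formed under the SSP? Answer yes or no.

yes

Onset: /x/ is a fricative (sonority 3); then the nucleus /ʊ/ (sonority 8).
Onset profile 3-8 — rises to the nucleus.
Coda: /ʔ/ is a stop (sonority 1).
Coda profile 8-1 — falls from the nucleus.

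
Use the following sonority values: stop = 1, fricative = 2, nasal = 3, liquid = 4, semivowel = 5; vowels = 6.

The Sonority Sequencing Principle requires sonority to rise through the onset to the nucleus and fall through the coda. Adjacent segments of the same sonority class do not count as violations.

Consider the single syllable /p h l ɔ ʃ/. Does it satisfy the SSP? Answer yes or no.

yes

Onset: /p/ is a stop (sonority 1), /h/ is a fricative (sonority 2), /l/ is a liquid (sonority 4); then the nucleus /ɔ/ (sonority 6).
Onset profile 1-2-4-6 — rises to the nucleus.
Coda: /ʃ/ is a fricative (sonority 2).
Coda profile 6-2 — falls from the nucleus.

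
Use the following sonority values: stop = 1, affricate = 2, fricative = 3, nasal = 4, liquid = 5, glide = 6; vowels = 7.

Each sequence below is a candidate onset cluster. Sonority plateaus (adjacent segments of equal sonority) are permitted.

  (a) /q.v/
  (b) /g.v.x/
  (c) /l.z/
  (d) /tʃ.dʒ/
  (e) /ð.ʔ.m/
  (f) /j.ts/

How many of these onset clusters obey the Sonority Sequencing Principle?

3

(a) sonority 1-3: well-formed.
(b) sonority 1-3-3: well-formed.
(c) sonority 5-3: ill-formed.
(d) sonority 2-2: well-formed.
(e) sonority 3-1-4: ill-formed.
(f) sonority 6-2: ill-formed.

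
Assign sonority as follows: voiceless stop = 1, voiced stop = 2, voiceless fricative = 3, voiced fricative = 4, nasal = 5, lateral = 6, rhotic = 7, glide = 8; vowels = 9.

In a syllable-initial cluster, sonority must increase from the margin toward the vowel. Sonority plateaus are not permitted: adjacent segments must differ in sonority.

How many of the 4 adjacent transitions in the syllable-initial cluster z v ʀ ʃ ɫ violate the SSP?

2

/z/: voiced fricative = 4.
/v/: voiced fricative = 4.
/ʀ/: rhotic = 7.
/ʃ/: voiceless fricative = 3.
/ɫ/: lateral = 6.
/z/→/v/: 4→4 (plateau) — violation.
/v/→/ʀ/: 4→7 (rises) — ok.
/ʀ/→/ʃ/: 7→3 (does not rise) — violation.
/ʃ/→/ɫ/: 3→6 (rises) — ok.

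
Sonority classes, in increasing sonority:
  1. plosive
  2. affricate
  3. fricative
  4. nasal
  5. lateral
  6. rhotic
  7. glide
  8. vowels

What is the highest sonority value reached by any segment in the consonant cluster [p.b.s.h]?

/p/ is a plosive (sonority 1).
/b/ is a plosive (sonority 1).
/s/ is a fricative (sonority 3).
/h/ is a fricative (sonority 3).
The maximum is 3.

3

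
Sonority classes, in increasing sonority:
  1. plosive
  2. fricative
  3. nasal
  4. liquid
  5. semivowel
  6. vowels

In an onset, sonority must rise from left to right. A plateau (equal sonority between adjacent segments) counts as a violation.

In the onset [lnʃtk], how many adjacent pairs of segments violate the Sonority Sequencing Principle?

4

/l/: liquid = 4.
/n/: nasal = 3.
/ʃ/: fricative = 2.
/t/: plosive = 1.
/k/: plosive = 1.
/l/→/n/: 4→3 (does not rise) — violation.
/n/→/ʃ/: 3→2 (does not rise) — violation.
/ʃ/→/t/: 2→1 (does not rise) — violation.
/t/→/k/: 1→1 (plateau) — violation.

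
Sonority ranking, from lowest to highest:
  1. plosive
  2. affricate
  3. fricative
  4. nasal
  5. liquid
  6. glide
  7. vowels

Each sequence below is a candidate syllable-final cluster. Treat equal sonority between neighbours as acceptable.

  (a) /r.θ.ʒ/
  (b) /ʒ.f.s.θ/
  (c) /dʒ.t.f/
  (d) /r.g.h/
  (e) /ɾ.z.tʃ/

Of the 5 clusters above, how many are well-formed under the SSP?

3

(a) sonority 5-3-3: well-formed.
(b) sonority 3-3-3-3: well-formed.
(c) sonority 2-1-3: ill-formed.
(d) sonority 5-1-3: ill-formed.
(e) sonority 5-3-2: well-formed.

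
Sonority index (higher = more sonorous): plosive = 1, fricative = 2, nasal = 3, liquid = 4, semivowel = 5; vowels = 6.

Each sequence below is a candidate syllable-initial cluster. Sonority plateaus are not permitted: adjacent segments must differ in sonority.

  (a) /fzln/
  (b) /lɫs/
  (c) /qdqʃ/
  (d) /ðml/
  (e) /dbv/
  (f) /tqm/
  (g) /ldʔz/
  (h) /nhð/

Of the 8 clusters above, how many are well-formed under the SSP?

(a) /fzln/: profile 2-2-4-3 — violates.
(b) /lɫs/: profile 4-4-2 — violates.
(c) /qdqʃ/: profile 1-1-1-2 — violates.
(d) /ðml/: profile 2-3-4 — obeys.
(e) /dbv/: profile 1-1-2 — violates.
(f) /tqm/: profile 1-1-3 — violates.
(g) /ldʔz/: profile 4-1-1-2 — violates.
(h) /nhð/: profile 3-2-2 — violates.

1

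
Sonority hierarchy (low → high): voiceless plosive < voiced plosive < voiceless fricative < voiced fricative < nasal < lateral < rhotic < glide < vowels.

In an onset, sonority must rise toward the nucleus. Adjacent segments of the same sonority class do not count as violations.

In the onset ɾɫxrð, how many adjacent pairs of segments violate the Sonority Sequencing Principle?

/ɾ/ — rhotic, sonority 7.
/ɫ/ — lateral, sonority 6.
/x/ — voiceless fricative, sonority 3.
/r/ — rhotic, sonority 7.
/ð/ — voiced fricative, sonority 4.
/ɾ/→/ɫ/: 7→6 (does not rise) — violation.
/ɫ/→/x/: 6→3 (does not rise) — violation.
/x/→/r/: 3→7 (rises) — ok.
/r/→/ð/: 7→4 (does not rise) — violation.

3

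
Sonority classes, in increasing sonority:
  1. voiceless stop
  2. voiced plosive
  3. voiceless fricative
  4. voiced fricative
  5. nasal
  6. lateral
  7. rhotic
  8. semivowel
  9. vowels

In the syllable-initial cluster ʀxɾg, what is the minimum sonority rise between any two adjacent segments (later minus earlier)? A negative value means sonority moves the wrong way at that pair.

/ʀ/: rhotic = 7.
/x/: voiceless fricative = 3.
/ɾ/: rhotic = 7.
/g/: voiced plosive = 2.
/ʀ/→/x/: change -4.
/x/→/ɾ/: change +4.
/ɾ/→/g/: change -5.
Minimum = -5.

-5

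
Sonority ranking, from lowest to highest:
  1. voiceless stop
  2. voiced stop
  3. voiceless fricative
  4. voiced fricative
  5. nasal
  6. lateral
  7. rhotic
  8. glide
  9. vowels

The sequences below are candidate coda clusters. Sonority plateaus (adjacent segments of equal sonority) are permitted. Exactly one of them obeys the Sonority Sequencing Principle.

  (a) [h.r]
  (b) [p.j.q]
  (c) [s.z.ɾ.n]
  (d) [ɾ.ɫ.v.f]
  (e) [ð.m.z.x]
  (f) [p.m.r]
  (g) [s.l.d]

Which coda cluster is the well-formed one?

(a) 3-7 → violates
(b) 1-8-1 → violates
(c) 3-4-7-5 → violates
(d) 7-6-4-3 → obeys
(e) 4-5-4-3 → violates
(f) 1-5-7 → violates
(g) 3-6-2 → violates

d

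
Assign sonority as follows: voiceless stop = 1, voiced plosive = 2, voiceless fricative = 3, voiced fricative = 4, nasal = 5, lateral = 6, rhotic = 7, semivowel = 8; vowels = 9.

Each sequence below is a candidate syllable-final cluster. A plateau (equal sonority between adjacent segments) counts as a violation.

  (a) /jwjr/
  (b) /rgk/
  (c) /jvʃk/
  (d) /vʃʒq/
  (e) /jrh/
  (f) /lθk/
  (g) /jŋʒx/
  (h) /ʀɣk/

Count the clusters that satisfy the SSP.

(a) /jwjr/: profile 8-8-8-7 — violates.
(b) /rgk/: profile 7-2-1 — obeys.
(c) /jvʃk/: profile 8-4-3-1 — obeys.
(d) /vʃʒq/: profile 4-3-4-1 — violates.
(e) /jrh/: profile 8-7-3 — obeys.
(f) /lθk/: profile 6-3-1 — obeys.
(g) /jŋʒx/: profile 8-5-4-3 — obeys.
(h) /ʀɣk/: profile 7-4-1 — obeys.

6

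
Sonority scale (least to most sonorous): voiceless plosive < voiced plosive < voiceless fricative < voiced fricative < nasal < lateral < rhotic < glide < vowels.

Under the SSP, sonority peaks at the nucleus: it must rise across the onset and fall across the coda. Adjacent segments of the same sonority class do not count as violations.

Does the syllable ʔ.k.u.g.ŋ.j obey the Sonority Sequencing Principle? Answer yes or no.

Onset: /ʔ/ is a voiceless plosive (sonority 1), /k/ is a voiceless plosive (sonority 1); then the nucleus /u/ (sonority 9).
Onset profile 1-1-9 — rises to the nucleus.
Coda: /g/ is a voiced plosive (sonority 2), /ŋ/ is a nasal (sonority 5), /j/ is a glide (sonority 8).
Coda profile 9-2-5-8 — does not fall throughout.

no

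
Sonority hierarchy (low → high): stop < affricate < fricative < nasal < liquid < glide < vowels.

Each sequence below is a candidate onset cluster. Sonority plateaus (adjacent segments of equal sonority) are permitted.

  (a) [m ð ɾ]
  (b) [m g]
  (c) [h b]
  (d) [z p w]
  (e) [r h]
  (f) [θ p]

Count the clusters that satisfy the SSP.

0

(a) 4-3-5 → violates
(b) 4-1 → violates
(c) 3-1 → violates
(d) 3-1-6 → violates
(e) 5-3 → violates
(f) 3-1 → violates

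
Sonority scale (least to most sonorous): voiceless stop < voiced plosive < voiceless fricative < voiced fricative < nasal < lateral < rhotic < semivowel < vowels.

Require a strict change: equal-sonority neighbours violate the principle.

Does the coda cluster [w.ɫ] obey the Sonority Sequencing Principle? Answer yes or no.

yes

/w/: semivowel = 8.
/ɫ/: lateral = 6.
The profile 8-6 strictly falls, so the coda cluster satisfies the SSP.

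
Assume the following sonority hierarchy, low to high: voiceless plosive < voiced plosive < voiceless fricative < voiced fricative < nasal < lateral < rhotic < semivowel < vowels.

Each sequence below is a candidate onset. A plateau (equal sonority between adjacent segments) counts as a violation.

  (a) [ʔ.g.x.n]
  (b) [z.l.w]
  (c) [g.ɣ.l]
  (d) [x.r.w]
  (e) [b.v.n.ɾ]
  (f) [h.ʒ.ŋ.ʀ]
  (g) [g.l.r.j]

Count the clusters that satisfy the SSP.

7

(a) 1-2-3-5 → obeys
(b) 4-6-8 → obeys
(c) 2-4-6 → obeys
(d) 3-7-8 → obeys
(e) 2-4-5-7 → obeys
(f) 3-4-5-7 → obeys
(g) 2-6-7-8 → obeys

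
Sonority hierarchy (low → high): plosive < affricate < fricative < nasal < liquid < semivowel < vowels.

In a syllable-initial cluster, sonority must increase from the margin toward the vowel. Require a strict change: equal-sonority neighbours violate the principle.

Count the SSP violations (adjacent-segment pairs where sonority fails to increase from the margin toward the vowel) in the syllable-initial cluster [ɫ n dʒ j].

/ɫ/ is a liquid (sonority 5).
/n/ is a nasal (sonority 4).
/dʒ/ is an affricate (sonority 2).
/j/ is a semivowel (sonority 6).
/ɫ/→/n/: 5→4 (does not rise) — violation.
/n/→/dʒ/: 4→2 (does not rise) — violation.
/dʒ/→/j/: 2→6 (rises) — ok.

2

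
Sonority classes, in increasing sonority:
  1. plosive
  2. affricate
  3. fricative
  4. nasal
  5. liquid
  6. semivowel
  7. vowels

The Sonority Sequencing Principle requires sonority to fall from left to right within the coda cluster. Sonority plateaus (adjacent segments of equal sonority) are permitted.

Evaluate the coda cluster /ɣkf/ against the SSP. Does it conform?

/ɣ/: fricative = 3.
/k/: plosive = 1.
/f/: fricative = 3.
The profile is 3-1-3. Between /k/ (1) and /f/ (3) sonority does not fall, so the cluster violates the SSP.

no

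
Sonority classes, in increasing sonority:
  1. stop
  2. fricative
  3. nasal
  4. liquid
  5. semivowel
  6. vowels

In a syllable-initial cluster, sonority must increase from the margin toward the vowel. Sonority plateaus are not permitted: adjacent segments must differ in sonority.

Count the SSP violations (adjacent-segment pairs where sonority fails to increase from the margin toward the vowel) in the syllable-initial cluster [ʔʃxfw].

/ʔ/: stop = 1.
/ʃ/: fricative = 2.
/x/: fricative = 2.
/f/: fricative = 2.
/w/: semivowel = 5.
/ʔ/→/ʃ/: 1→2 (rises) — ok.
/ʃ/→/x/: 2→2 (plateau) — violation.
/x/→/f/: 2→2 (plateau) — violation.
/f/→/w/: 2→5 (rises) — ok.

2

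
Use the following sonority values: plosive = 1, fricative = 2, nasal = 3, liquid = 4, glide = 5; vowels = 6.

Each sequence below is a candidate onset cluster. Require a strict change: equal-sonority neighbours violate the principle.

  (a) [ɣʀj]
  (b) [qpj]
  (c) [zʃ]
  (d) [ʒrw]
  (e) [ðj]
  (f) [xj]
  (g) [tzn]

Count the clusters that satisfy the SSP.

5

(a) sonority 2-4-5: well-formed.
(b) sonority 1-1-5: ill-formed.
(c) sonority 2-2: ill-formed.
(d) sonority 2-4-5: well-formed.
(e) sonority 2-5: well-formed.
(f) sonority 2-5: well-formed.
(g) sonority 1-2-3: well-formed.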